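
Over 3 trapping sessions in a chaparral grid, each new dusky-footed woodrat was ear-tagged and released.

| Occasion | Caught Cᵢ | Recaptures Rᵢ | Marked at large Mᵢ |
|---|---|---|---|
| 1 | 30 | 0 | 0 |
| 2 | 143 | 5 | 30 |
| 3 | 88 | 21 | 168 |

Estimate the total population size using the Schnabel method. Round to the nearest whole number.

N ≈ 734

Σ MᵢCᵢ = 0·30 + 30·143 + 168·88 = 0 + 4290 + 14784 = 19074
Σ Rᵢ = 0 + 5 + 21 = 26
N̂ = 19074 / 26 ≈ 733.6 → 734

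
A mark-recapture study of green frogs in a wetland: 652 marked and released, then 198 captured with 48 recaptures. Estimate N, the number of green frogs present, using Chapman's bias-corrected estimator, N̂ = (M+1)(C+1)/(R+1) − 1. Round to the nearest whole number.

N̂ = (652+1)(198+1)/(48+1) − 1 = 653·199/49 − 1
= 129947/49 − 1 ≈ 2652.0 − 1 ≈ 2651.0 → 2651

N ≈ 2651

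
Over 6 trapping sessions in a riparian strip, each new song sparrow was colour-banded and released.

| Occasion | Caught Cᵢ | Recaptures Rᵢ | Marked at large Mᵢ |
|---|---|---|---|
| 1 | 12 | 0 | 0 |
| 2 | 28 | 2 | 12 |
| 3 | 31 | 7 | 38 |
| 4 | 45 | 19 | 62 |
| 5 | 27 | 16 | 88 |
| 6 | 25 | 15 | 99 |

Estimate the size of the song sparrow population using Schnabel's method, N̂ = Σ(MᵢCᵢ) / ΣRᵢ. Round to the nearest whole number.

Σ MᵢCᵢ = 0·12 + 12·28 + 38·31 + 62·45 + 88·27 + 99·25 = 0 + 336 + 1178 + 2790 + 2376 + 2475 = 9155
Σ Rᵢ = 0 + 2 + 7 + 19 + 16 + 15 = 59
N̂ = 9155 / 59 ≈ 155.2 → 155

N ≈ 155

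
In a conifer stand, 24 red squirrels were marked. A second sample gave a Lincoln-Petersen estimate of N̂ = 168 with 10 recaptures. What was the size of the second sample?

C = 70

From N = M·C/R: C = N·R / M = 168·10 / 24 = 1680 / 24 = 70.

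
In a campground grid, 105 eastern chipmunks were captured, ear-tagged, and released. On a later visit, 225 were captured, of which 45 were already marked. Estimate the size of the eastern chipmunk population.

N = 525

N = (105 × 225) / 45 = 23625 / 45 = 525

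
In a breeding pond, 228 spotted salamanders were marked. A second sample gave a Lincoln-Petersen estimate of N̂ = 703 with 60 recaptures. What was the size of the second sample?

From N = M·C/R: C = N·R / M = 703·60 / 228 = 42180 / 228 = 185.

C = 185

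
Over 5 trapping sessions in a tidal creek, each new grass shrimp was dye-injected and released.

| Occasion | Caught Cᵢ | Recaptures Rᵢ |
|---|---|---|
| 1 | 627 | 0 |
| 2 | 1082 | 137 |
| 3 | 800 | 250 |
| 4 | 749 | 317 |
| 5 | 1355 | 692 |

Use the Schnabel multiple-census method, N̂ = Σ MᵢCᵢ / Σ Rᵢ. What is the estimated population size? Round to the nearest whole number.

N ≈ 5004

Marked at large before each occasion: Mᵢ = Σⱼ<ᵢ (Cⱼ − Rⱼ) → M1=0, M2=627, M3=1572, M4=2122, M5=2554
Σ MᵢCᵢ = 0·627 + 627·1082 + 1572·800 + 2122·749 + 2554·1355 = 0 + 678414 + 1257600 + 1589378 + 3460670 = 6986062
Σ Rᵢ = 0 + 137 + 250 + 317 + 692 = 1396
N̂ = 6986062 / 1396 ≈ 5004.3 → 5004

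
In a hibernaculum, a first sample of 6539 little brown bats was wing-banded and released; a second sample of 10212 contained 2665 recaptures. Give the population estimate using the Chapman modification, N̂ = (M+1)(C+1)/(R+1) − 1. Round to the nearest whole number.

N̂ = (6539+1)(10212+1)/(2665+1) − 1 = 6540·10213/2666 − 1
= 66793020/2666 − 1 ≈ 25053.6 − 1 ≈ 25052.6 → 25053

N ≈ 25,053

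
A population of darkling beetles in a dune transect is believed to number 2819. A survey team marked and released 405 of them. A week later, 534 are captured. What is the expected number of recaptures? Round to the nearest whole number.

Expected recaptures E[R] = M·C / N.
E[R] = 405 × 534 / 2819 = 216270 / 2819 ≈ 76.7 → 77

expected recaptures ≈ 77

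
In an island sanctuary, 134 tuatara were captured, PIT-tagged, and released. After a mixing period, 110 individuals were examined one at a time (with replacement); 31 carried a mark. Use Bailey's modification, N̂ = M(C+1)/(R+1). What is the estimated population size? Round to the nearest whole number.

N ≈ 465

N̂ = 134·(110+1)/(31+1) = 134·111/32 = 14874/32 ≈ 464.8 → 465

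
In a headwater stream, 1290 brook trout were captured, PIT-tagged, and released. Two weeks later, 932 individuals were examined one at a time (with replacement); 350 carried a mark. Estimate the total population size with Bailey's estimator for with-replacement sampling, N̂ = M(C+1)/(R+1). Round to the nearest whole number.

N̂ = 1290·(932+1)/(350+1) = 1290·933/351 = 1203570/351 ≈ 3429.0 → 3429

N ≈ 3429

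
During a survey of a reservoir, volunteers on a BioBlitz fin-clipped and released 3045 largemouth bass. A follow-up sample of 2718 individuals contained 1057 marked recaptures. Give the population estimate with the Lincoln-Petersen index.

N = (3045 × 2718) / 1057 = 8276310 / 1057 = 7830

N = 7830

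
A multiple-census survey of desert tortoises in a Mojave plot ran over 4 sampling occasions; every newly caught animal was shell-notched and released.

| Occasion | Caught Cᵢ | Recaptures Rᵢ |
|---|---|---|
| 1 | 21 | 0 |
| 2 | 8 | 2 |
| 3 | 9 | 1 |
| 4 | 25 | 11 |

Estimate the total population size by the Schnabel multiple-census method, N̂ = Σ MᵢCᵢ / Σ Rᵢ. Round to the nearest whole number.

Marked at large before each occasion: Mᵢ = Σⱼ<ᵢ (Cⱼ − Rⱼ) → M1=0, M2=21, M3=27, M4=35
Σ MᵢCᵢ = 0·21 + 21·8 + 27·9 + 35·25 = 0 + 168 + 243 + 875 = 1286
Σ Rᵢ = 0 + 2 + 1 + 11 = 14
N̂ = 1286 / 14 ≈ 91.9 → 92

N ≈ 92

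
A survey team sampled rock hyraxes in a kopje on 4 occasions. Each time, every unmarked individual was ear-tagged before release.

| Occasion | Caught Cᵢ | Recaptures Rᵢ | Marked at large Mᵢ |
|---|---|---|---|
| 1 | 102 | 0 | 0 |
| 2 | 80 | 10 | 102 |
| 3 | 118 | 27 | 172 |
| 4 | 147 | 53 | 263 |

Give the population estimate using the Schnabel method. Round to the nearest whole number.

Σ MᵢCᵢ = 0·102 + 102·80 + 172·118 + 263·147 = 0 + 8160 + 20296 + 38661 = 67117
Σ Rᵢ = 0 + 10 + 27 + 53 = 90
N̂ = 67117 / 90 ≈ 745.7 → 746

N ≈ 746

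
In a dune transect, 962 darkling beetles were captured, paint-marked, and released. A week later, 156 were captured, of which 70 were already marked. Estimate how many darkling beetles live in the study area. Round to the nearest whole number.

N = (962 × 156) / 70 = 150072 / 70 ≈ 2143.9 → 2144

N ≈ 2144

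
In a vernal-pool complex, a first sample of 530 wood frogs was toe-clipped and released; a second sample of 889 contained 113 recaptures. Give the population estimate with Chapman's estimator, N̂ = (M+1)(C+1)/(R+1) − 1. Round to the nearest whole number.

N ≈ 4145

N̂ = (530+1)(889+1)/(113+1) − 1 = 531·890/114 − 1
= 472590/114 − 1 ≈ 4145.5 − 1 ≈ 4144.5 → 4145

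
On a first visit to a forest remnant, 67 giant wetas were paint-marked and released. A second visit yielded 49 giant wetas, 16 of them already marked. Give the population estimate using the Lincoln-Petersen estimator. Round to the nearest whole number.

N = (67 × 49) / 16 = 3283 / 16 ≈ 205.2 → 205

N ≈ 205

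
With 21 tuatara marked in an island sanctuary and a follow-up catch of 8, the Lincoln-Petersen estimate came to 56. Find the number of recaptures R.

R = 3

From N = M·C/R: R = M·C / N = 21·8 / 56 = 168 / 56 = 3.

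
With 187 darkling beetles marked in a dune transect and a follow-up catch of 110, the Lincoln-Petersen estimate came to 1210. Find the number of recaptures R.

R = 17

From N = M·C/R: R = M·C / N = 187·110 / 1210 = 20570 / 1210 = 17.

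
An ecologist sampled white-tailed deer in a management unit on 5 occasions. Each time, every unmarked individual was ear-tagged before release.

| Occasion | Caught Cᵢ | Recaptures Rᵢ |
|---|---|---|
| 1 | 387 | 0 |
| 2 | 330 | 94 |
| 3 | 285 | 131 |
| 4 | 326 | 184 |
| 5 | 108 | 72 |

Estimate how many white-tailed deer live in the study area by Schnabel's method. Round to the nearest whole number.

Marked at large before each occasion: Mᵢ = Σⱼ<ᵢ (Cⱼ − Rⱼ) → M1=0, M2=387, M3=623, M4=777, M5=919
Σ MᵢCᵢ = 0·387 + 387·330 + 623·285 + 777·326 + 919·108 = 0 + 127710 + 177555 + 253302 + 99252 = 657819
Σ Rᵢ = 0 + 94 + 131 + 184 + 72 = 481
N̂ = 657819 / 481 ≈ 1367.6 → 1368

N ≈ 1368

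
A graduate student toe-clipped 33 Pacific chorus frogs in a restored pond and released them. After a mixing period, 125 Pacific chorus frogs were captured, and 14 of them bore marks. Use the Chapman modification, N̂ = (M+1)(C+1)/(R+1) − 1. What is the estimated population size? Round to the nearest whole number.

N̂ = (33+1)(125+1)/(14+1) − 1 = 34·126/15 − 1
= 4284/15 − 1 ≈ 285.6 − 1 ≈ 284.6 → 285

N ≈ 285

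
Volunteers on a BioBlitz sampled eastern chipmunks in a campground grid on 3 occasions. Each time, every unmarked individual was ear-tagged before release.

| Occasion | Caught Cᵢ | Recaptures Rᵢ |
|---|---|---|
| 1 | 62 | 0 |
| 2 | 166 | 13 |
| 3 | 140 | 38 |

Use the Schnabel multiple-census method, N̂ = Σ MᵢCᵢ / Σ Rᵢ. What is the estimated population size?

N = 792

Marked at large before each occasion: Mᵢ = Σⱼ<ᵢ (Cⱼ − Rⱼ) → M1=0, M2=62, M3=215
Σ MᵢCᵢ = 0·62 + 62·166 + 215·140 = 0 + 10292 + 30100 = 40392
Σ Rᵢ = 0 + 13 + 38 = 51
N̂ = 40392 / 51 = 792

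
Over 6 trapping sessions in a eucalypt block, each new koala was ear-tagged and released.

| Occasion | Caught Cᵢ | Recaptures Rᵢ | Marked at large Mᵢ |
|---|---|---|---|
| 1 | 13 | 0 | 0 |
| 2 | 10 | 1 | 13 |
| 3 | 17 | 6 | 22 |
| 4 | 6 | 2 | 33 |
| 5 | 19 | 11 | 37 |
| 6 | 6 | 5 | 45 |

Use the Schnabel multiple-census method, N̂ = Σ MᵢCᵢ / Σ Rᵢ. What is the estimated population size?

Σ MᵢCᵢ = 0·13 + 13·10 + 22·17 + 33·6 + 37·19 + 45·6 = 0 + 130 + 374 + 198 + 703 + 270 = 1675
Σ Rᵢ = 0 + 1 + 6 + 2 + 11 + 5 = 25
N̂ = 1675 / 25 = 67

N = 67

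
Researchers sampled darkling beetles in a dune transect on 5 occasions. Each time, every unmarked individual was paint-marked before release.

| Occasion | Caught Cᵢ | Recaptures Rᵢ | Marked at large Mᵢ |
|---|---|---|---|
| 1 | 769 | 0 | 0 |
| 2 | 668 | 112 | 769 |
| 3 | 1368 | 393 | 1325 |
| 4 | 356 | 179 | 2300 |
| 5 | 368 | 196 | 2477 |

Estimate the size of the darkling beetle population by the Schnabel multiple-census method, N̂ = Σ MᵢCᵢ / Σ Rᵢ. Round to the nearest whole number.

N ≈ 4610

Σ MᵢCᵢ = 0·769 + 769·668 + 1325·1368 + 2300·356 + 2477·368 = 0 + 513692 + 1812600 + 818800 + 911536 = 4056628
Σ Rᵢ = 0 + 112 + 393 + 179 + 196 = 880
N̂ = 4056628 / 880 ≈ 4609.8 → 4610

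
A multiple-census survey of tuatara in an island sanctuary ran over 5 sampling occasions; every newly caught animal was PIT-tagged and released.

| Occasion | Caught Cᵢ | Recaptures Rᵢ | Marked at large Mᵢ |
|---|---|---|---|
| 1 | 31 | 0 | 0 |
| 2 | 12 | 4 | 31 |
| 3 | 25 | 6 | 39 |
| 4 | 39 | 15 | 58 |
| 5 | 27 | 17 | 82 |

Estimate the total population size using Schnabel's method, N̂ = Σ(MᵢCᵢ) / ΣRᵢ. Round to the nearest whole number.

N ≈ 139

Σ MᵢCᵢ = 0·31 + 31·12 + 39·25 + 58·39 + 82·27 = 0 + 372 + 975 + 2262 + 2214 = 5823
Σ Rᵢ = 0 + 4 + 6 + 15 + 17 = 42
N̂ = 5823 / 42 ≈ 138.6 → 139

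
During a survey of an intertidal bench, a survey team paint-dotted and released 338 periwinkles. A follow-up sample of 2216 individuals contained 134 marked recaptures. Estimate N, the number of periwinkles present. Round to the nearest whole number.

N ≈ 5590

N = (338 × 2216) / 134 = 749008 / 134 ≈ 5589.6 → 5590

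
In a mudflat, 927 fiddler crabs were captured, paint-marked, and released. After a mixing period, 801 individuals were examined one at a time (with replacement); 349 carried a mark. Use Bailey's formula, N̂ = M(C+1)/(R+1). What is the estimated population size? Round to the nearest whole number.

N̂ = 927·(801+1)/(349+1) = 927·802/350 = 743454/350 ≈ 2124.2 → 2124

N ≈ 2124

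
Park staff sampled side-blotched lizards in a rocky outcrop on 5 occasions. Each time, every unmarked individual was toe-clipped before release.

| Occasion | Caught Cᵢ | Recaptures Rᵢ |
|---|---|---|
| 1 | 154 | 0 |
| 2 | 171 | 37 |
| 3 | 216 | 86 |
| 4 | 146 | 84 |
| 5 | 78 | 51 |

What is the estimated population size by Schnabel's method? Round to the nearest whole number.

N ≈ 725

Marked at large before each occasion: Mᵢ = Σⱼ<ᵢ (Cⱼ − Rⱼ) → M1=0, M2=154, M3=288, M4=418, M5=480
Σ MᵢCᵢ = 0·154 + 154·171 + 288·216 + 418·146 + 480·78 = 0 + 26334 + 62208 + 61028 + 37440 = 187010
Σ Rᵢ = 0 + 37 + 86 + 84 + 51 = 258
N̂ = 187010 / 258 ≈ 724.8 → 725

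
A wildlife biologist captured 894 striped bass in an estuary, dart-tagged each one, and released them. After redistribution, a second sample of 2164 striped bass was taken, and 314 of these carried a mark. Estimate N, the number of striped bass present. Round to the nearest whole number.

N ≈ 6161

If marked individuals mix randomly, R/C ≈ M/N, giving N ≈ M·C/R.
N = (894 × 2164) / 314 = 1934616 / 314 ≈ 6161.2 → 6161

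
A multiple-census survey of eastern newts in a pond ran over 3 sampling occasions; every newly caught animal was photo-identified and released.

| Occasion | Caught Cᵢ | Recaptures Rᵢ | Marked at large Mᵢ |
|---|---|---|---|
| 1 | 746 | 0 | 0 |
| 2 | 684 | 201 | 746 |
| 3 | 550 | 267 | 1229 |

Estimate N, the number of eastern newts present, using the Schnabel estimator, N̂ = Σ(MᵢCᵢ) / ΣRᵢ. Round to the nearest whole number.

Σ MᵢCᵢ = 0·746 + 746·684 + 1229·550 = 0 + 510264 + 675950 = 1186214
Σ Rᵢ = 0 + 201 + 267 = 468
N̂ = 1186214 / 468 ≈ 2534.6 → 2535

N ≈ 2535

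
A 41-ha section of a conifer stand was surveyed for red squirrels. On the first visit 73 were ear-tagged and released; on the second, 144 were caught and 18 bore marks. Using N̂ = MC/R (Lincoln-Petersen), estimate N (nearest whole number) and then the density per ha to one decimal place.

density ≈ 14.2 red squirrels per ha

N̂ = 73·144/18 = 10512/18 = 584
Density = N̂ / area = 584 / 41 ≈ 14.24 → 14.2 per ha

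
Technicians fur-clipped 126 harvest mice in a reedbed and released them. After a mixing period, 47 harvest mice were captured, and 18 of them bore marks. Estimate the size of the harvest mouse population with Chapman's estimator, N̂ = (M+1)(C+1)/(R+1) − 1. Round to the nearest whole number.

N̂ = (126+1)(47+1)/(18+1) − 1 = 127·48/19 − 1
= 6096/19 − 1 ≈ 320.8 − 1 ≈ 319.8 → 320

N ≈ 320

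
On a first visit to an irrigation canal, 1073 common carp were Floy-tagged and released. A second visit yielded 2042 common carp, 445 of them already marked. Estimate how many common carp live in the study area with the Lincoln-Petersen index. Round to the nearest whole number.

N ≈ 4924

N = (1073 × 2042) / 445 = 2191066 / 445 ≈ 4923.7 → 4924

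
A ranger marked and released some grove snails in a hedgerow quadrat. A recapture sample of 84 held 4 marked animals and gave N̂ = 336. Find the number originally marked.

M = 16

From N = M·C/R: M = N·R / C = 336·4 / 84 = 1344 / 84 = 16.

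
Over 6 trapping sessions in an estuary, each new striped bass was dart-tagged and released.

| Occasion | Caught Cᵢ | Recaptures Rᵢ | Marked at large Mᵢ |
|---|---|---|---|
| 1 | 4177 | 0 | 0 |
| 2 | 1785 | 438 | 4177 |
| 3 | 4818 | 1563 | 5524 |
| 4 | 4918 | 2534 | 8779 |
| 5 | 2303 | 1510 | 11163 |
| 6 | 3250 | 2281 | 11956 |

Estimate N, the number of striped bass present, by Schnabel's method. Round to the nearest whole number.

N ≈ 17,032

Σ MᵢCᵢ = 0·4177 + 4177·1785 + 5524·4818 + 8779·4918 + 11163·2303 + 11956·3250 = 0 + 7455945 + 26614632 + 43175122 + 25708389 + 38857000 = 141811088
Σ Rᵢ = 0 + 438 + 1563 + 2534 + 1510 + 2281 = 8326
N̂ = 141811088 / 8326 ≈ 17032.3 → 17032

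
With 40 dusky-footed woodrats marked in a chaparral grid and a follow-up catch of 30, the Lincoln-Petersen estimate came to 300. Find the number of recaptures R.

From N = M·C/R: R = M·C / N = 40·30 / 300 = 1200 / 300 = 4.

R = 4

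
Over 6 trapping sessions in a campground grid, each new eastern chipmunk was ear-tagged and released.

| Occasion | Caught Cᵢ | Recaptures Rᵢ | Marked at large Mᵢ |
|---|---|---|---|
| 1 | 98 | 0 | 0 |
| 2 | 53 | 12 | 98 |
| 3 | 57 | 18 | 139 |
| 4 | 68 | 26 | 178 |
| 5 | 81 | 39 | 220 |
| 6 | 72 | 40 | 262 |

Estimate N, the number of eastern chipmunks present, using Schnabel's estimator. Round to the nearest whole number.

N ≈ 459

Σ MᵢCᵢ = 0·98 + 98·53 + 139·57 + 178·68 + 220·81 + 262·72 = 0 + 5194 + 7923 + 12104 + 17820 + 18864 = 61905
Σ Rᵢ = 0 + 12 + 18 + 26 + 39 + 40 = 135
N̂ = 61905 / 135 ≈ 458.6 → 459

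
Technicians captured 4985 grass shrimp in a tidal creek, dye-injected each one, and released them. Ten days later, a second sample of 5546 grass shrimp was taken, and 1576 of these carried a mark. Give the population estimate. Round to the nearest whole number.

N ≈ 17,542

N = (4985 × 5546) / 1576 = 27646810 / 1576 ≈ 17542.4 → 17542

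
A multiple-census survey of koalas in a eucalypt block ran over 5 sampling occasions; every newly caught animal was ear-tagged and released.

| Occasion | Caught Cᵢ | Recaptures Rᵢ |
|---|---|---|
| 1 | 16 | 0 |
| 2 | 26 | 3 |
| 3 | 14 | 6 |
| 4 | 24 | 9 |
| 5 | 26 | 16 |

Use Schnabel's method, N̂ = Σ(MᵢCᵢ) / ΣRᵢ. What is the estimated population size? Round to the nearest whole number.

N ≈ 109

Marked at large before each occasion: Mᵢ = Σⱼ<ᵢ (Cⱼ − Rⱼ) → M1=0, M2=16, M3=39, M4=47, M5=62
Σ MᵢCᵢ = 0·16 + 16·26 + 39·14 + 47·24 + 62·26 = 0 + 416 + 546 + 1128 + 1612 = 3702
Σ Rᵢ = 0 + 3 + 6 + 9 + 16 = 34
N̂ = 3702 / 34 ≈ 108.9 → 109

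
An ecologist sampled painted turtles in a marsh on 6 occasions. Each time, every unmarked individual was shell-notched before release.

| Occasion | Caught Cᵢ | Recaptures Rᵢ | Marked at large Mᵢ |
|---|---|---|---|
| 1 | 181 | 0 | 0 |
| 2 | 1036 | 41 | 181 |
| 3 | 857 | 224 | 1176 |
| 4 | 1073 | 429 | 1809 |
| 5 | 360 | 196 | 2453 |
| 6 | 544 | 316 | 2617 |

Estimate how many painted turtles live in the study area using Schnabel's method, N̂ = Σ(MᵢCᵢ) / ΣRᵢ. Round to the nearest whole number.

Σ MᵢCᵢ = 0·181 + 181·1036 + 1176·857 + 1809·1073 + 2453·360 + 2617·544 = 0 + 187516 + 1007832 + 1941057 + 883080 + 1423648 = 5443133
Σ Rᵢ = 0 + 41 + 224 + 429 + 196 + 316 = 1206
N̂ = 5443133 / 1206 ≈ 4513.4 → 4513

N ≈ 4513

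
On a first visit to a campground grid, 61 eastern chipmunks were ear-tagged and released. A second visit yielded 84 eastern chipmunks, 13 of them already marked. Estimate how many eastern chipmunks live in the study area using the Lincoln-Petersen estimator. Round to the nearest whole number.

If marked individuals mix randomly, R/C ≈ M/N, giving N ≈ M·C/R.
N = (61 × 84) / 13 = 5124 / 13 ≈ 394.2 → 394

N ≈ 394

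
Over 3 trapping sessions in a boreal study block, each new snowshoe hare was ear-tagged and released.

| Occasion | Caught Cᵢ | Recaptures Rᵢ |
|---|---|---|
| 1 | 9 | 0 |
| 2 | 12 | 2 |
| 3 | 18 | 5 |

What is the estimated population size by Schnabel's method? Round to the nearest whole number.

Marked at large before each occasion: Mᵢ = Σⱼ<ᵢ (Cⱼ − Rⱼ) → M1=0, M2=9, M3=19
Σ MᵢCᵢ = 0·9 + 9·12 + 19·18 = 0 + 108 + 342 = 450
Σ Rᵢ = 0 + 2 + 5 = 7
N̂ = 450 / 7 ≈ 64.3 → 64

N ≈ 64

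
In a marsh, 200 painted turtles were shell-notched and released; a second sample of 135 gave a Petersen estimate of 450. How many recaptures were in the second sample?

From N = M·C/R: R = M·C / N = 200·135 / 450 = 27000 / 450 = 60.

R = 60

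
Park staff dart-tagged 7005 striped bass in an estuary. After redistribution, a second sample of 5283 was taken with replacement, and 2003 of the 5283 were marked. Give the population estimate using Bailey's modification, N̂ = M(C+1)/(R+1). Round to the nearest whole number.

N̂ = 7005·(5283+1)/(2003+1) = 7005·5284/2004 = 37014420/2004 ≈ 18470.3 → 18470

N ≈ 18,470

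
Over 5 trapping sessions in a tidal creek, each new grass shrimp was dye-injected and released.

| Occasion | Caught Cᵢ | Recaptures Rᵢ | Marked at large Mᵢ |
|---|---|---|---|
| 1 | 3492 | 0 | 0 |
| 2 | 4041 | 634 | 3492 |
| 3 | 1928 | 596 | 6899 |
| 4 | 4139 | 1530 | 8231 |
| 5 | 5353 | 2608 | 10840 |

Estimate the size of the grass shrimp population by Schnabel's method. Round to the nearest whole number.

Σ MᵢCᵢ = 0·3492 + 3492·4041 + 6899·1928 + 8231·4139 + 10840·5353 = 0 + 14111172 + 13301272 + 34068109 + 58026520 = 119507073
Σ Rᵢ = 0 + 634 + 596 + 1530 + 2608 = 5368
N̂ = 119507073 / 5368 ≈ 22262.9 → 22263

N ≈ 22,263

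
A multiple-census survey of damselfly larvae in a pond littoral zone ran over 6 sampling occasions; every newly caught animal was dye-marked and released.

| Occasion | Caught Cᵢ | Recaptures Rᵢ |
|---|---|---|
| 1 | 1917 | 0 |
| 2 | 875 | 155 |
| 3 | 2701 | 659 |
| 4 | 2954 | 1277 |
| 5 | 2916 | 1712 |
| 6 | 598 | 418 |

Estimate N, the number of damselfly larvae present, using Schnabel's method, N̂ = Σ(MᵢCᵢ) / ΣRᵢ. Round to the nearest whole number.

Marked at large before each occasion: Mᵢ = Σⱼ<ᵢ (Cⱼ − Rⱼ) → M1=0, M2=1917, M3=2637, M4=4679, M5=6356, M6=7560
Σ MᵢCᵢ = 0·1917 + 1917·875 + 2637·2701 + 4679·2954 + 6356·2916 + 7560·598 = 0 + 1677375 + 7122537 + 13821766 + 18534096 + 4520880 = 45676654
Σ Rᵢ = 0 + 155 + 659 + 1277 + 1712 + 418 = 4221
N̂ = 45676654 / 4221 ≈ 10821.3 → 10821

N ≈ 10,821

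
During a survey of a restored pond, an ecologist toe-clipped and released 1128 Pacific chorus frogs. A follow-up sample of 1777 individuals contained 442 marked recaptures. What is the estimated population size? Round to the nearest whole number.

N ≈ 4535

N = (1128 × 1777) / 442 = 2004456 / 442 ≈ 4535.0 → 4535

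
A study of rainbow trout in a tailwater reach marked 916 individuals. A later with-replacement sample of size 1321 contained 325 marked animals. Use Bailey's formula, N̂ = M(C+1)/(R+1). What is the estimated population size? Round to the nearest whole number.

N ≈ 3715

N̂ = 916·(1321+1)/(325+1) = 916·1322/326 = 1210952/326 ≈ 3714.6 → 3715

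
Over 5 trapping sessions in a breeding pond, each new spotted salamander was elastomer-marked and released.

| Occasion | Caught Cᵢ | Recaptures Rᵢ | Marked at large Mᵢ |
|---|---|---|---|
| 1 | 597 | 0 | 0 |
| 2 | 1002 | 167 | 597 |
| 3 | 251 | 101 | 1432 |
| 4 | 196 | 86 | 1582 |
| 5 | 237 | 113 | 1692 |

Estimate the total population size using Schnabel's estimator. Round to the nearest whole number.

Σ MᵢCᵢ = 0·597 + 597·1002 + 1432·251 + 1582·196 + 1692·237 = 0 + 598194 + 359432 + 310072 + 401004 = 1668702
Σ Rᵢ = 0 + 167 + 101 + 86 + 113 = 467
N̂ = 1668702 / 467 ≈ 3573.2 → 3573

N ≈ 3573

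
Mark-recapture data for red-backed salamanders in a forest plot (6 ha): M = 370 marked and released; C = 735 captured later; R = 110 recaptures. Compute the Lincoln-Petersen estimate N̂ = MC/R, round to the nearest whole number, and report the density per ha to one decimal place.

N̂ = 370·735/110 = 271950/110 ≈ 2472.3 → 2472
Density = N̂ / area = 2472 / 6 = 412.0 per ha

density ≈ 412.0 red-backed salamanders per ha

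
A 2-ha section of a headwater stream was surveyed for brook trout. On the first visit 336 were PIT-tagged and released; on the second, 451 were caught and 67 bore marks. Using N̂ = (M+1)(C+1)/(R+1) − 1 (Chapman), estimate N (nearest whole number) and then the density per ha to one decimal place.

density ≈ 1119.5 brook trout per ha

N̂ = 337·452/68 − 1 = 152324/68 − 1 ≈ 2239.1 → 2239
Density = N̂ / area = 2239 / 2 ≈ 1119.50 → 1119.5 per ha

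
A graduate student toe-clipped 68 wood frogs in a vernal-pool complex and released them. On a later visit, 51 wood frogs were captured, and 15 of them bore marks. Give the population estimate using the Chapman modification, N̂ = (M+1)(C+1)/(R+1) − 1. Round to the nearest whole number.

N̂ = (68+1)(51+1)/(15+1) − 1 = 69·52/16 − 1
= 3588/16 − 1 ≈ 224.2 − 1 ≈ 223.2 → 223

N ≈ 223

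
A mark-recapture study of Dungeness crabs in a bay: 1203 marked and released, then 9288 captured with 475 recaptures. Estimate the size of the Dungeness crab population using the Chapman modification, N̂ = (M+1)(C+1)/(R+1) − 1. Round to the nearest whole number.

N̂ = (1203+1)(9288+1)/(475+1) − 1 = 1204·9289/476 − 1
= 11183956/476 − 1 ≈ 23495.7 − 1 ≈ 23494.7 → 23495

N ≈ 23,495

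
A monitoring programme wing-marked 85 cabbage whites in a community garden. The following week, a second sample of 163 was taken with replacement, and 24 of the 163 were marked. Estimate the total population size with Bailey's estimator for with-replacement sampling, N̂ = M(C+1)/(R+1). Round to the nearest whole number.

N ≈ 558

N̂ = 85·(163+1)/(24+1) = 85·164/25 = 13940/25 ≈ 557.6 → 558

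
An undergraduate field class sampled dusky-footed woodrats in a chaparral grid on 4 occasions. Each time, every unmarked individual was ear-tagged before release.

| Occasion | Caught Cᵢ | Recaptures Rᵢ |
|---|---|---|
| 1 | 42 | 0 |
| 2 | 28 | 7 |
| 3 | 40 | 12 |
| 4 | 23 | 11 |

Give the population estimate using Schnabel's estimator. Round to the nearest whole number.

Marked at large before each occasion: Mᵢ = Σⱼ<ᵢ (Cⱼ − Rⱼ) → M1=0, M2=42, M3=63, M4=91
Σ MᵢCᵢ = 0·42 + 42·28 + 63·40 + 91·23 = 0 + 1176 + 2520 + 2093 = 5789
Σ Rᵢ = 0 + 7 + 12 + 11 = 30
N̂ = 5789 / 30 ≈ 193.0 → 193

N ≈ 193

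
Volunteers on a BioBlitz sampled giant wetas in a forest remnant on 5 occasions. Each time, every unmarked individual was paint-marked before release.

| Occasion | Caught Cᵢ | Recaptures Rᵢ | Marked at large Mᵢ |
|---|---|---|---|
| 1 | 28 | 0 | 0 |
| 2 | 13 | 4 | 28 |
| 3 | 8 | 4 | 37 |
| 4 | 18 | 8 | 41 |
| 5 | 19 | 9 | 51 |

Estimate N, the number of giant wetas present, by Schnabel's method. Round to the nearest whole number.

N ≈ 95

Σ MᵢCᵢ = 0·28 + 28·13 + 37·8 + 41·18 + 51·19 = 0 + 364 + 296 + 738 + 969 = 2367
Σ Rᵢ = 0 + 4 + 4 + 8 + 9 = 25
N̂ = 2367 / 25 ≈ 94.7 → 95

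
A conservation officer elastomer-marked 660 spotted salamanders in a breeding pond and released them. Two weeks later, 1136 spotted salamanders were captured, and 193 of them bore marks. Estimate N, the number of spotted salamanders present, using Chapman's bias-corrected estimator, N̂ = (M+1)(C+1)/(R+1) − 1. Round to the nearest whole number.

N̂ = (660+1)(1136+1)/(193+1) − 1 = 661·1137/194 − 1
= 751557/194 − 1 ≈ 3874.0 − 1 ≈ 3873.0 → 3873

N ≈ 3873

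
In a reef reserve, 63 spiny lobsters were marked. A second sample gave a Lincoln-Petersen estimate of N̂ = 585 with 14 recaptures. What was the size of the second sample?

C = 130

From N = M·C/R: C = N·R / M = 585·14 / 63 = 8190 / 63 = 130.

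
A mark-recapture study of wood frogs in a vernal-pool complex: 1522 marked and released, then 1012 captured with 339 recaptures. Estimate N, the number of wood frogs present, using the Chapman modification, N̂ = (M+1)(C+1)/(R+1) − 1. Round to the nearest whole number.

N ≈ 4537

N̂ = (1522+1)(1012+1)/(339+1) − 1 = 1523·1013/340 − 1
= 1542799/340 − 1 ≈ 4537.6 − 1 ≈ 4536.6 → 4537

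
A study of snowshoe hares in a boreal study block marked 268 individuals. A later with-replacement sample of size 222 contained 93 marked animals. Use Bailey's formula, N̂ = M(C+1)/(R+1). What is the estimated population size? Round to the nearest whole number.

N̂ = 268·(222+1)/(93+1) = 268·223/94 = 59764/94 ≈ 635.8 → 636

N ≈ 636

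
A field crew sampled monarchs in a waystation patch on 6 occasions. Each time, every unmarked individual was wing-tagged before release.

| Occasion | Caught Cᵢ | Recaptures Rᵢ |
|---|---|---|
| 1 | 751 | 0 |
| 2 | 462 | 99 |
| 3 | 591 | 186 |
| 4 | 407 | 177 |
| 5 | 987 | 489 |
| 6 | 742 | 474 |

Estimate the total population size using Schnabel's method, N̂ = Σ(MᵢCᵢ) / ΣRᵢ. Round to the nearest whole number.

N ≈ 3521

Marked at large before each occasion: Mᵢ = Σⱼ<ᵢ (Cⱼ − Rⱼ) → M1=0, M2=751, M3=1114, M4=1519, M5=1749, M6=2247
Σ MᵢCᵢ = 0·751 + 751·462 + 1114·591 + 1519·407 + 1749·987 + 2247·742 = 0 + 346962 + 658374 + 618233 + 1726263 + 1667274 = 5017106
Σ Rᵢ = 0 + 99 + 186 + 177 + 489 + 474 = 1425
N̂ = 5017106 / 1425 ≈ 3520.8 → 3521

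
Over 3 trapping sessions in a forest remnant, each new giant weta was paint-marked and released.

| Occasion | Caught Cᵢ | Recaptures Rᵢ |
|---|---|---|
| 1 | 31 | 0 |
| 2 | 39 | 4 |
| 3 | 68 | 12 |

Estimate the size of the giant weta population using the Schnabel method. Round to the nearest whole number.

N ≈ 356

Marked at large before each occasion: Mᵢ = Σⱼ<ᵢ (Cⱼ − Rⱼ) → M1=0, M2=31, M3=66
Σ MᵢCᵢ = 0·31 + 31·39 + 66·68 = 0 + 1209 + 4488 = 5697
Σ Rᵢ = 0 + 4 + 12 = 16
N̂ = 5697 / 16 ≈ 356.1 → 356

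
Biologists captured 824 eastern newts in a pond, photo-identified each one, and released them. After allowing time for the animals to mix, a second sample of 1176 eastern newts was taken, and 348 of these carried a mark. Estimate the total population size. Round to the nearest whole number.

N ≈ 2785

The marked fraction in the recapture sample should equal the marked fraction in the population: 348/1176 = 824/N.
N = (824 × 1176) / 348 = 969024 / 348 ≈ 2784.6 → 2785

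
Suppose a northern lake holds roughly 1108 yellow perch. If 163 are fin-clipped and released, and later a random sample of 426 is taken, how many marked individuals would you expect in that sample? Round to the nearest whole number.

expected recaptures ≈ 63

The marked fraction of the population is 163/1108, so in a sample of 426 expect C·(M/N) marked.
E[R] = 163 × 426 / 1108 = 69438 / 1108 ≈ 62.7 → 63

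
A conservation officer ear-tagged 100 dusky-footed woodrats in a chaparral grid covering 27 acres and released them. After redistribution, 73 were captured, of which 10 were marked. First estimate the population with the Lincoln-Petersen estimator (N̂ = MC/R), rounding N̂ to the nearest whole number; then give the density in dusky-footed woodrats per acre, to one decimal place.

N̂ = 100·73/10 = 7300/10 = 730
Density = N̂ / area = 730 / 27 ≈ 27.04 → 27.0 per acre

density ≈ 27.0 dusky-footed woodrats per acre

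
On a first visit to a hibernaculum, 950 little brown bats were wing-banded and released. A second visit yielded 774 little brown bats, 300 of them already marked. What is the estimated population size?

N = (950 × 774) / 300 = 735300 / 300 = 2451

N = 2451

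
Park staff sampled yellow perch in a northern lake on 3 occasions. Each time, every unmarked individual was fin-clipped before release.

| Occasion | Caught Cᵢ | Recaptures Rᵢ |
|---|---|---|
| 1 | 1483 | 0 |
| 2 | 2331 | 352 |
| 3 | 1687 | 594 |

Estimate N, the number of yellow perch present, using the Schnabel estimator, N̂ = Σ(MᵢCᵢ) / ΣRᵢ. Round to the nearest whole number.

N ≈ 9828

Marked at large before each occasion: Mᵢ = Σⱼ<ᵢ (Cⱼ − Rⱼ) → M1=0, M2=1483, M3=3462
Σ MᵢCᵢ = 0·1483 + 1483·2331 + 3462·1687 = 0 + 3456873 + 5840394 = 9297267
Σ Rᵢ = 0 + 352 + 594 = 946
N̂ = 9297267 / 946 ≈ 9828.0 → 9828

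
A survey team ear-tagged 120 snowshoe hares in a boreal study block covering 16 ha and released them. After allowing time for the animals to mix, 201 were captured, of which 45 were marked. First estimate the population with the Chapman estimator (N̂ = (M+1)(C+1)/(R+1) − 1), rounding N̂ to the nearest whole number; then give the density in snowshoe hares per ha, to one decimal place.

N̂ = 121·202/46 − 1 = 24442/46 − 1 ≈ 530.3 → 530
Density = N̂ / area = 530 / 16 ≈ 33.12 → 33.1 per ha

density ≈ 33.1 snowshoe hares per ha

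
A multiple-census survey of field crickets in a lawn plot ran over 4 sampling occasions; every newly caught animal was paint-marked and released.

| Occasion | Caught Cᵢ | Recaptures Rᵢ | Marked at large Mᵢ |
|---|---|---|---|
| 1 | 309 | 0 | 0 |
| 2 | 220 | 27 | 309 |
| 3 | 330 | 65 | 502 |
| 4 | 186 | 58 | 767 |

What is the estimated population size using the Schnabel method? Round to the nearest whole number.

N ≈ 2509

Σ MᵢCᵢ = 0·309 + 309·220 + 502·330 + 767·186 = 0 + 67980 + 165660 + 142662 = 376302
Σ Rᵢ = 0 + 27 + 65 + 58 = 150
N̂ = 376302 / 150 ≈ 2508.7 → 2509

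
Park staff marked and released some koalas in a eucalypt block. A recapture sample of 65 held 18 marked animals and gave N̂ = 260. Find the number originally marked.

From N = M·C/R: M = N·R / C = 260·18 / 65 = 4680 / 65 = 72.

M = 72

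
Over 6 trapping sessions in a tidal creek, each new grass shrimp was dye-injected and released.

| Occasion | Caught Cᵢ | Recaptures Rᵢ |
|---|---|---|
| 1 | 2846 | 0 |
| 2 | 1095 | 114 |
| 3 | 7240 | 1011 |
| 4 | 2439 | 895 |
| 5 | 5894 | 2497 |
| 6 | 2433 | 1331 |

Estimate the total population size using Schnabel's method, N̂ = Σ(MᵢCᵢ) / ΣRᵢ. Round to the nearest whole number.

Marked at large before each occasion: Mᵢ = Σⱼ<ᵢ (Cⱼ − Rⱼ) → M1=0, M2=2846, M3=3827, M4=10056, M5=11600, M6=14997
Σ MᵢCᵢ = 0·2846 + 2846·1095 + 3827·7240 + 10056·2439 + 11600·5894 + 14997·2433 = 0 + 3116370 + 27707480 + 24526584 + 68370400 + 36487701 = 160208535
Σ Rᵢ = 0 + 114 + 1011 + 895 + 2497 + 1331 = 5848
N̂ = 160208535 / 5848 ≈ 27395.4 → 27395

N ≈ 27,395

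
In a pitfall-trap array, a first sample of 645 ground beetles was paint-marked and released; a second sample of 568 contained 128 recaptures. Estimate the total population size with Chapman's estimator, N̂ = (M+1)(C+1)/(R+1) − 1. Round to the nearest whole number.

N̂ = (645+1)(568+1)/(128+1) − 1 = 646·569/129 − 1
= 367574/129 − 1 ≈ 2849.4 − 1 ≈ 2848.4 → 2848

N ≈ 2848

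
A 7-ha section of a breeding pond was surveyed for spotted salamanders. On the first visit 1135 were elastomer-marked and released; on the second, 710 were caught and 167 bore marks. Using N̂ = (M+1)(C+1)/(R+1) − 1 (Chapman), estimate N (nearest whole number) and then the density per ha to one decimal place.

N̂ = 1136·711/168 − 1 = 807696/168 − 1 ≈ 4806.7 → 4807
Density = N̂ / area = 4807 / 7 ≈ 686.71 → 686.7 per ha

density ≈ 686.7 spotted salamanders per ha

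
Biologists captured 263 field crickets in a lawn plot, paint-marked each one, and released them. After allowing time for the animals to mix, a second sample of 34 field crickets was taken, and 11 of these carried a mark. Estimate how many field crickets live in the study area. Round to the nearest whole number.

N ≈ 813

Lincoln-Petersen assumes M/N = R/C, so N = M·C / R.
N = (263 × 34) / 11 = 8942 / 11 ≈ 812.9 → 813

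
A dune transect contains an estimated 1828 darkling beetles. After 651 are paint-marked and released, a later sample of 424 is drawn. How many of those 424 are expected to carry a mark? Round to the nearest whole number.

Expected recaptures E[R] = M·C / N.
E[R] = 651 × 424 / 1828 = 276024 / 1828 ≈ 151.0 → 151

expected recaptures ≈ 151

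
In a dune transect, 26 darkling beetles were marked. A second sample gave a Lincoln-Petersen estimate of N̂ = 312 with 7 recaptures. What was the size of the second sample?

From N = M·C/R: C = N·R / M = 312·7 / 26 = 2184 / 26 = 84.

C = 84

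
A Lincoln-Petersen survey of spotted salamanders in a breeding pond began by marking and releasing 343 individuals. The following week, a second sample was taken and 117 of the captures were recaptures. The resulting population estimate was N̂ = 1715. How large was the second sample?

C = 585

From N = M·C/R: C = N·R / M = 1715·117 / 343 = 200655 / 343 = 585.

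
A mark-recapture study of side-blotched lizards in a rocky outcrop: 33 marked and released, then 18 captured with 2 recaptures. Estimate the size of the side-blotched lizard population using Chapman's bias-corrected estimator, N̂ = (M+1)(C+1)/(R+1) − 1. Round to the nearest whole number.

N̂ = (33+1)(18+1)/(2+1) − 1 = 34·19/3 − 1
= 646/3 − 1 ≈ 215.3 − 1 ≈ 214.3 → 214

N ≈ 214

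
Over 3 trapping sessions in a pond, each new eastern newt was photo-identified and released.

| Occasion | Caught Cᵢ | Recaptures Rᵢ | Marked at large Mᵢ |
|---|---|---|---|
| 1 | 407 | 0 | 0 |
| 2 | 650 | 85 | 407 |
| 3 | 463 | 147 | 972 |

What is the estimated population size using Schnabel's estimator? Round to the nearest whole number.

Σ MᵢCᵢ = 0·407 + 407·650 + 972·463 = 0 + 264550 + 450036 = 714586
Σ Rᵢ = 0 + 85 + 147 = 232
N̂ = 714586 / 232 ≈ 3080.1 → 3080

N ≈ 3080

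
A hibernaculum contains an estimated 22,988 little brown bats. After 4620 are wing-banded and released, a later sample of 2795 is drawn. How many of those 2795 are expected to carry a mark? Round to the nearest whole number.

Expected recaptures E[R] = M·C / N.
E[R] = 4620 × 2795 / 22988 = 12912900 / 22988 ≈ 561.7 → 562

expected recaptures ≈ 562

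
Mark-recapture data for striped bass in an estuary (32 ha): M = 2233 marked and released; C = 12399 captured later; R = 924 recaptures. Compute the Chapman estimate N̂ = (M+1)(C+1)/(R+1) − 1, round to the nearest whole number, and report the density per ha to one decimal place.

N̂ = 2234·12400/925 − 1 = 27701600/925 − 1 ≈ 29946.7 → 29947
Density = N̂ / area = 29947 / 32 ≈ 935.84 → 935.8 per ha

density ≈ 935.8 striped bass per ha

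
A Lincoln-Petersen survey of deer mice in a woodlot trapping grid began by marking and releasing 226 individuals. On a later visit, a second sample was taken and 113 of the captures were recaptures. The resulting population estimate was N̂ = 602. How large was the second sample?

From N = M·C/R: C = N·R / M = 602·113 / 226 = 68026 / 226 = 301.

C = 301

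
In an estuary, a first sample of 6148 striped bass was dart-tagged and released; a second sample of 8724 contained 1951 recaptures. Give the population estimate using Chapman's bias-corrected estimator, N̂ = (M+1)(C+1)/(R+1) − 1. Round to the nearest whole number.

N̂ = (6148+1)(8724+1)/(1951+1) − 1 = 6149·8725/1952 − 1
= 53650025/1952 − 1 ≈ 27484.6 − 1 ≈ 27483.6 → 27484

N ≈ 27,484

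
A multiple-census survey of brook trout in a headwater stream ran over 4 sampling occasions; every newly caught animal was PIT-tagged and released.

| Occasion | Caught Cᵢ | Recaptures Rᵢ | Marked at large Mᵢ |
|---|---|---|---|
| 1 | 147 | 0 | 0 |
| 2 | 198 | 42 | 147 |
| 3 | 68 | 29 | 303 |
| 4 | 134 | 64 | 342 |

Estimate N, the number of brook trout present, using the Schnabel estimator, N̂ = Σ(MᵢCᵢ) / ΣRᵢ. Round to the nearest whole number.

N ≈ 708

Σ MᵢCᵢ = 0·147 + 147·198 + 303·68 + 342·134 = 0 + 29106 + 20604 + 45828 = 95538
Σ Rᵢ = 0 + 42 + 29 + 64 = 135
N̂ = 95538 / 135 ≈ 707.7 → 708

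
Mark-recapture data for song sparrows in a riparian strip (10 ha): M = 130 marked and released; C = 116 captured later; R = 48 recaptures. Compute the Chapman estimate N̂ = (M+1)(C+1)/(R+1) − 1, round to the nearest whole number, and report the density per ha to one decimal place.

N̂ = 131·117/49 − 1 = 15327/49 − 1 ≈ 311.8 → 312
Density = N̂ / area = 312 / 10 ≈ 31.20 → 31.2 per ha

density ≈ 31.2 song sparrows per ha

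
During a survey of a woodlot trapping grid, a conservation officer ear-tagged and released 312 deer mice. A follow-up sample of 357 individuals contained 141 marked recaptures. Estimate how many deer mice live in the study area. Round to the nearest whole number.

N ≈ 790

N = (312 × 357) / 141 = 111384 / 141 ≈ 790.0 → 790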